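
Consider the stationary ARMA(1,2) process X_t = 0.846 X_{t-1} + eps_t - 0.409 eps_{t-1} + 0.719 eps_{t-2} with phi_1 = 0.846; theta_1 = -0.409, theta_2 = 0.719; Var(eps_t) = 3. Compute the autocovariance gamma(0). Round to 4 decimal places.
\gamma(0) = 16.0809

Multiply the model equation by X_{t-k} and take expectations. With theta_0 = psi_0 = 1 and psi_j the MA(infinity) weights, this gives
  gamma(k) - sum_i phi_i gamma(k-i) = c_k,
  c_k = sigma^2 * sum_{j=k..q} theta_j psi_{j-k}   (c_k = 0 for k > q),
using gamma(-m) = gamma(m).
psi-weights needed (psi_j = theta_j + sum_i phi_i psi_{j-i}):
  psi_1 = theta_1 + phi_1 = -0.409 + (0.846) = 0.437
  psi_2 = theta_2 + phi_1 psi_1 = 0.719 + (0.846)(0.437) = 1.088702
Right-hand sides:
  c_0 = sigma^2 (1 + theta_1 psi_1 + theta_2 psi_2) = 3 * (1 + (-0.409)(0.437) + (0.719)(1.088702)) = 3 * 1.604044 = 4.812131
  c_1 = sigma^2 (theta_1 + theta_2 psi_1) = 3 * (-0.409 + (0.719)(0.437)) = -0.284391
  c_2 = sigma^2 theta_2 = 3 * (0.719) = 2.157
Equations for k = 0 and k = 1 (AR order 1):
  gamma(0) = phi_1 gamma(1) + c_0
  gamma(1) = phi_1 gamma(0) + c_1
Substituting the second into the first: gamma(0) (1 - phi_1^2) = c_0 + phi_1 c_1, so
  gamma(0) = (c_0 + phi_1 c_1) / (1 - phi_1^2) = (4.812131 + (0.846)(-0.284391)) / (1 - (0.846)^2) = 4.571536 / 0.284284 = 16.080878.
Therefore gamma(0) = 16.0809 (to 4 decimal places).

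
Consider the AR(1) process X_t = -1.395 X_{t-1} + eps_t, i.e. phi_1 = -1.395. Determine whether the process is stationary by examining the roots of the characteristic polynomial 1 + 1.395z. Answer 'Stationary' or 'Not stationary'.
\text{Not stationary}

The AR(p) characteristic polynomial is P(z) = 1 + 1.395z.
Stationarity requires all roots to lie outside the unit circle, i.e. |z| > 1 for every root.
This is linear in z: 1 + (1.395) z = 0  =>  z = -1/(1.395) = -0.716846,  |z| = 0.716846.
Moduli of all roots: 0.7168.
All moduli strictly greater than 1? No.
Verdict: Not stationary.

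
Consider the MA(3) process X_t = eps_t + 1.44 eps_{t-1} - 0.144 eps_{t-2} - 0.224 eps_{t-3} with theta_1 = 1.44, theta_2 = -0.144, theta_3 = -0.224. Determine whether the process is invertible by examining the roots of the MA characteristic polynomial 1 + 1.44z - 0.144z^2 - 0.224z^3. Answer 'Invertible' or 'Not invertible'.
\text{Not invertible}

The MA(q) characteristic polynomial is P(z) = 1 + 1.44z - 0.144z^2 - 0.224z^3.
Invertibility requires all roots to lie outside the unit circle, i.e. |z| > 1 for every root.
Degree 3: look for a simple real root z0 first, then factor out (1 - z/z0) and solve the remaining quadratic.
Testing z0 = -2.5: P(-2.5) = 1 + (1.44)(-2.5) + (-0.144)(-2.5)^2 + (-0.224)(-2.5)^3
  = 1 + (-3.6) + (-0.9) + (3.5) = 0.  So z_0 = -2.5 is a root, |z_0| = 2.5.
Divide out the factor (1 + 0.4 z) = (1 - z/z0) (since 1/z0 = -0.4):
  P(z) = (1 + 0.4 z)(1 + (1.04) z + (-0.56) z^2)
  [check: z-coef 1.04 - (-0.4) = 1.44; z^2-coef -0.56 - (-0.4)(1.04) = -0.144; z^3-coef -(-0.4)(-0.56) = -0.224.]
Remaining roots from the quadratic factor 1 + (1.04) z + (-0.56) z^2:
  Set 1 + (1.04) z + (-0.56) z^2 = 0, i.e. a z^2 + b z + c = 0 with a = -0.56, b = 1.04, c = 1.
  Discriminant D = b^2 - 4ac = (1.04)^2 - 4*(-0.56)*1 = 1.0816 - (-2.24) = 3.3216.
  D >= 0, so the roots are real: z = (-b +/- sqrt(D)) / (2a) = (-1.04 +/- 1.822526) / (-1.12).
    z_1 = (-1.04 + 1.822526) / (-1.12) = -0.6987,   |z_1| = 0.6987.
    z_2 = (-1.04 - 1.822526) / (-1.12) = 2.5558,   |z_2| = 2.5558.
Moduli of all roots: 2.5000, 0.6987, 2.5558.
All moduli strictly greater than 1? No.
Verdict: Not invertible.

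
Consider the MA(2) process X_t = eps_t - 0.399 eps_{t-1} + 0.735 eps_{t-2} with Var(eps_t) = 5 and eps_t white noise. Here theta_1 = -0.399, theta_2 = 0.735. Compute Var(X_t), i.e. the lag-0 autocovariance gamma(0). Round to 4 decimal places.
\gamma(0) = 8.4971

For an MA(q) process X_t = eps_t + sum_i theta_i eps_{t-i} with
Var(eps_t) = sigma^2, the variance is
  gamma(0) = sigma^2 * (1 + sum_i theta_i^2).
  sum_i theta_i^2 = (-0.399)^2 + (0.735)^2 = 0.159201 + 0.540225 = 0.699426.
  gamma(0) = 5 * (1 + 0.699426) = 5 * 1.699426 = 8.49713, which rounds to 8.4971.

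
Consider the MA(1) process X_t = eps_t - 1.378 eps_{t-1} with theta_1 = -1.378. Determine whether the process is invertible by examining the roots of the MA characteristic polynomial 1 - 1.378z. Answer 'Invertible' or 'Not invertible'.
\text{Not invertible}

The MA(q) characteristic polynomial is P(z) = 1 - 1.378z.
Invertibility requires all roots to lie outside the unit circle, i.e. |z| > 1 for every root.
This is linear in z: 1 + (-1.378) z = 0  =>  z = -1/(-1.378) = 0.725689,  |z| = 0.725689.
Moduli of all roots: 0.7257.
All moduli strictly greater than 1? No.
Verdict: Not invertible.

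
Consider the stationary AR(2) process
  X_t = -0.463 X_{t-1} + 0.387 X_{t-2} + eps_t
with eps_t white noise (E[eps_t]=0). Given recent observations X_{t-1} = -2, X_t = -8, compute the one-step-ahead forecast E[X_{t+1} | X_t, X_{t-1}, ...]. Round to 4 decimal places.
E[X_{t+1} \mid \mathcal F_t] = 2.9300

For an AR(p) model X_t = c + sum_i phi_i X_{t-i} + eps_t, the
one-step-ahead conditional mean is
  E[X_{t+1} | X_t, ...] = c + sum_i phi_i X_{t+1-i}.
Substitute known values:
  E[X_{t+1} | ...] = (-0.463) * (-8) + (0.387) * (-2)
                   = 2.9300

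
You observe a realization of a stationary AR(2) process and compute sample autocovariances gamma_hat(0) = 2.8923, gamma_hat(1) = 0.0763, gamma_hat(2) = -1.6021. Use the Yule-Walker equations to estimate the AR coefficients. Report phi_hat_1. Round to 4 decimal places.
\hat\phi_{1} = 0.0410

The Yule-Walker equations for an AR(p) process read, in matrix form,
  Gamma_p phi = r_p,   with   (Gamma_p)_{ij} = gamma(|i - j|),
                       (r_p)_i = gamma(i),   i,j = 1..p.
Substitute the sample gammas (Toeplitz matrix and right-hand side of size 2):
  Gamma_p = [[2.8923, 0.0763], [0.0763, 2.8923]]
  r_p     = [0.0763, -1.6021]
Written out:
  2.8923 phi_1 + 0.0763 phi_2 = 0.0763
  0.0763 phi_1 + 2.8923 phi_2 = -1.6021
Solve by Cramer's rule:
  det = gamma(0)^2 - gamma(1)^2 = (2.8923)^2 - (0.0763)^2 = 8.36539929 - 0.00582169 = 8.3595776
  phi_hat_1 = [gamma(1) gamma(0) - gamma(1) gamma(2)] / det = [(0.0763)(2.8923) - (0.0763)(-1.6021)] / 8.3595776 = 0.34292272 / 8.3595776 = 0.041
  phi_hat_2 = [gamma(0) gamma(2) - gamma(1)^2] / det = [(2.8923)(-1.6021) - (0.0763)^2] / 8.3595776 = -4.63957552 / 8.3595776 = -0.555
So phi_hat = [0.0410, -0.5550].
Therefore phi_hat_1 = 0.0410.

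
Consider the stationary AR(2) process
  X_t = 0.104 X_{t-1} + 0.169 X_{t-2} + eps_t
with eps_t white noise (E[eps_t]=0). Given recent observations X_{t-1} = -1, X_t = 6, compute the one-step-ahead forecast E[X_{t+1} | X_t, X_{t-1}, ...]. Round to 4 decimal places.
E[X_{t+1} \mid \mathcal F_t] = 0.4550

For an AR(p) model X_t = c + sum_i phi_i X_{t-i} + eps_t, the
one-step-ahead conditional mean is
  E[X_{t+1} | X_t, ...] = c + sum_i phi_i X_{t+1-i}.
Substitute known values:
  E[X_{t+1} | ...] = (0.104) * (6) + (0.169) * (-1)
                   = 0.4550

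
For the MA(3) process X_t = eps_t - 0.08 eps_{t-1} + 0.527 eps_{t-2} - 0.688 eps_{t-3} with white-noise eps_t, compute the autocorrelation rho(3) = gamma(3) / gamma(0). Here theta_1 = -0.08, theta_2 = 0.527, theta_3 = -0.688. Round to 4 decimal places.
\rho(3) = -0.3915

For an MA(q) process with theta_0 = 1, the autocovariance is
  gamma(k) = sigma^2 * sum_{i=0..q-k} theta_i * theta_{i+k},
and rho(k) = gamma(k) / gamma(0). Sigma^2 cancels.
  numerator   = (1)*(-0.688) = -0.688.
  denominator = (1)^2 + (-0.08)^2 + (0.527)^2 + (-0.688)^2 = 1.757473.
  rho(3) = -0.688 / 1.757473 = -0.3915.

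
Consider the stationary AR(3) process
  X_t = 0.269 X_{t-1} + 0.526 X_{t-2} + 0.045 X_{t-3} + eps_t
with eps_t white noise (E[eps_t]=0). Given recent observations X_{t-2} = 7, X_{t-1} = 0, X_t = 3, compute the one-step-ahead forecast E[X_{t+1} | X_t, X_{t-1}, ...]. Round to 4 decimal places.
E[X_{t+1} \mid \mathcal F_t] = 1.1220

For an AR(p) model X_t = c + sum_i phi_i X_{t-i} + eps_t, the
one-step-ahead conditional mean is
  E[X_{t+1} | X_t, ...] = c + sum_i phi_i X_{t+1-i}.
Substitute known values:
  E[X_{t+1} | ...] = (0.269) * (3) + (0.526) * (0) + (0.045) * (7)
                   = 1.1220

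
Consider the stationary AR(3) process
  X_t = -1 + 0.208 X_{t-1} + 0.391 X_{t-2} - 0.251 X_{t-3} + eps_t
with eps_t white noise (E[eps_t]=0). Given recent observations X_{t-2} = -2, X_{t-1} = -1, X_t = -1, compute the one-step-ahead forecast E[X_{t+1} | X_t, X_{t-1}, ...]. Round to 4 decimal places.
E[X_{t+1} \mid \mathcal F_t] = -1.0970

For an AR(p) model X_t = c + sum_i phi_i X_{t-i} + eps_t, the
one-step-ahead conditional mean is
  E[X_{t+1} | X_t, ...] = c + sum_i phi_i X_{t+1-i}.
Substitute known values:
  E[X_{t+1} | ...] = -1 + (0.208) * (-1) + (0.391) * (-1) + (-0.251) * (-2)
                   = -1.0970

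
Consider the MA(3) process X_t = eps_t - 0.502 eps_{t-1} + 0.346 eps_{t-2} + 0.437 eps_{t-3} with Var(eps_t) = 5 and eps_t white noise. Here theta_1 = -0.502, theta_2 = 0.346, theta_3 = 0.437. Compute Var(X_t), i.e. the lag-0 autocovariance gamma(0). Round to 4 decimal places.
\gamma(0) = 7.8134

For an MA(q) process X_t = eps_t + sum_i theta_i eps_{t-i} with
Var(eps_t) = sigma^2, the variance is
  gamma(0) = sigma^2 * (1 + sum_i theta_i^2).
  sum_i theta_i^2 = (-0.502)^2 + (0.346)^2 + (0.437)^2 = 0.252004 + 0.119716 + 0.190969 = 0.562689.
  gamma(0) = 5 * (1 + 0.562689) = 5 * 1.562689 = 7.813445, which rounds to 7.8134.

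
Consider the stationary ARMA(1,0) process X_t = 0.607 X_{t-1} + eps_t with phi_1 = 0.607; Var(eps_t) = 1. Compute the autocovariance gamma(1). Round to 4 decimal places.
\gamma(1) = 0.9611

Multiply the model equation by X_{t-k} and take expectations. With theta_0 = psi_0 = 1 and psi_j the MA(infinity) weights, this gives
  gamma(k) - sum_i phi_i gamma(k-i) = c_k,
  c_k = sigma^2 * sum_{j=k..q} theta_j psi_{j-k}   (c_k = 0 for k > q),
using gamma(-m) = gamma(m).
Pure AR (q = 0): c_0 = sigma^2 = 1, c_k = 0 for k >= 1.
Equations for k = 0 and k = 1 (AR order 1):
  gamma(0) = phi_1 gamma(1) + c_0
  gamma(1) = phi_1 gamma(0) + c_1
Substituting the second into the first: gamma(0) (1 - phi_1^2) = c_0 + phi_1 c_1, so
  gamma(0) = c_0 / (1 - phi_1^2) = 1 / (1 - (0.607)^2) = 1 / 0.631551 = 1.583403.
  gamma(1) = phi_1 gamma(0) = (0.607)(1.583403) = 0.961126.
Therefore gamma(1) = 0.9611 (to 4 decimal places).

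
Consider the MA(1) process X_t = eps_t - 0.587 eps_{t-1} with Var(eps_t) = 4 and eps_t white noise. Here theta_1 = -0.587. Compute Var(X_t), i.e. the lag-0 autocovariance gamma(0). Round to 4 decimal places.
\gamma(0) = 5.3783

For an MA(q) process X_t = eps_t + sum_i theta_i eps_{t-i} with
Var(eps_t) = sigma^2, the variance is
  gamma(0) = sigma^2 * (1 + sum_i theta_i^2).
  sum_i theta_i^2 = (-0.587)^2 = 0.344569.
  gamma(0) = 4 * (1 + 0.344569) = 4 * 1.344569 = 5.378276, which rounds to 5.3783.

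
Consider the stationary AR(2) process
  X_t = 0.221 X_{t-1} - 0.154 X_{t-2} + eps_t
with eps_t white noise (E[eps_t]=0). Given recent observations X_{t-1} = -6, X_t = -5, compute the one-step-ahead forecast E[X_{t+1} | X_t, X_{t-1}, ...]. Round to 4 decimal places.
E[X_{t+1} \mid \mathcal F_t] = -0.1810

For an AR(p) model X_t = c + sum_i phi_i X_{t-i} + eps_t, the
one-step-ahead conditional mean is
  E[X_{t+1} | X_t, ...] = c + sum_i phi_i X_{t+1-i}.
Substitute known values:
  E[X_{t+1} | ...] = (0.221) * (-5) + (-0.154) * (-6)
                   = -0.1810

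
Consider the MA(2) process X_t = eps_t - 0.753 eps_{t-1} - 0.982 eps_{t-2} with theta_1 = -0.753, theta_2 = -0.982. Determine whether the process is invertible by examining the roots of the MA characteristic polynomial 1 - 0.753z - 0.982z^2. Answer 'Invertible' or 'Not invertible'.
\text{Not invertible}

The MA(q) characteristic polynomial is P(z) = 1 - 0.753z - 0.982z^2.
Invertibility requires all roots to lie outside the unit circle, i.e. |z| > 1 for every root.
Set 1 + (-0.753) z + (-0.982) z^2 = 0, i.e. a z^2 + b z + c = 0 with a = -0.982, b = -0.753, c = 1.
Discriminant D = b^2 - 4ac = (-0.753)^2 - 4*(-0.982)*1 = 0.567009 - (-3.928) = 4.495009.
D >= 0, so the roots are real: z = (-b +/- sqrt(D)) / (2a) = (0.753 +/- 2.120144) / (-1.964).
  z_1 = (0.753 + 2.120144) / (-1.964) = -1.4629,   |z_1| = 1.4629.
  z_2 = (0.753 - 2.120144) / (-1.964) = 0.6961,   |z_2| = 0.6961.
Moduli of all roots: 1.4629, 0.6961.
All moduli strictly greater than 1? No.
Verdict: Not invertible.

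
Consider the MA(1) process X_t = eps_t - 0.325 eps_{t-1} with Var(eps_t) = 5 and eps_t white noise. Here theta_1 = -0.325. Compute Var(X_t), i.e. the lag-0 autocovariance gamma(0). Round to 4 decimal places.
\gamma(0) = 5.5281

For an MA(q) process X_t = eps_t + sum_i theta_i eps_{t-i} with
Var(eps_t) = sigma^2, the variance is
  gamma(0) = sigma^2 * (1 + sum_i theta_i^2).
  sum_i theta_i^2 = (-0.325)^2 = 0.105625.
  gamma(0) = 5 * (1 + 0.105625) = 5 * 1.105625 = 5.528125, which rounds to 5.5281.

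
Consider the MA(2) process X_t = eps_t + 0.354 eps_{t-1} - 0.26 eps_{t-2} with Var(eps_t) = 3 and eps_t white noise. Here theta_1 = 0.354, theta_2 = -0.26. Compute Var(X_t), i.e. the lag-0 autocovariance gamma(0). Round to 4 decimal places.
\gamma(0) = 3.5787

For an MA(q) process X_t = eps_t + sum_i theta_i eps_{t-i} with
Var(eps_t) = sigma^2, the variance is
  gamma(0) = sigma^2 * (1 + sum_i theta_i^2).
  sum_i theta_i^2 = (0.354)^2 + (-0.26)^2 = 0.125316 + 0.0676 = 0.192916.
  gamma(0) = 3 * (1 + 0.192916) = 3 * 1.192916 = 3.578748, which rounds to 3.5787.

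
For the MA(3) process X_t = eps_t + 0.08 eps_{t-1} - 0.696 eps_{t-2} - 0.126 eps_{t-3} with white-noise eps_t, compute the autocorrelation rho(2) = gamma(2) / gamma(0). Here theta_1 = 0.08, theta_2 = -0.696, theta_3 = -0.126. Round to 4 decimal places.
\rho(2) = -0.4686

For an MA(q) process with theta_0 = 1, the autocovariance is
  gamma(k) = sigma^2 * sum_{i=0..q-k} theta_i * theta_{i+k},
and rho(k) = gamma(k) / gamma(0). Sigma^2 cancels.
  numerator   = (1)*(-0.696) + (0.08)*(-0.126) = -0.70608.
  denominator = (1)^2 + (0.08)^2 + (-0.696)^2 + (-0.126)^2 = 1.506692.
  rho(2) = -0.70608 / 1.506692 = -0.4686.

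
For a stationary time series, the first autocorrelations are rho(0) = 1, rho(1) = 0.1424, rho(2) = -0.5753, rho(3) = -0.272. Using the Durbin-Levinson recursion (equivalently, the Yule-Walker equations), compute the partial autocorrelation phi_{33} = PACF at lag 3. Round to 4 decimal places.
\phi_{33} = -0.0870

The PACF at lag k is phi_{kk}, the last component of the solution
to the Yule-Walker system G_k phi = r_k where
  (G_k)_{ij} = rho(|i - j|), (r_k)_i = rho(i), i,j = 1..k.
Equivalently, Durbin-Levinson gives phi_{kk} iteratively:
  phi_{11} = rho(1)
  phi_{kk} = [rho(k) - sum_{j=1..k-1} phi_{k-1,j} rho(k-j)]
            / [1 - sum_{j=1..k-1} phi_{k-1,j} rho(j)],
  phi_{k,j} = phi_{k-1,j} - phi_{kk} phi_{k-1,k-j},  j = 1..k-1.
Step k = 1:
  phi_11 = rho(1) = 0.1424.
Step k = 2:
  phi_22 = [rho(2) - phi_11 rho(1)] / [1 - phi_11 rho(1)] = [-0.5753 - (0.1424)(0.1424)] / [1 - (0.1424)(0.1424)]
         = -0.59557776 / 0.97972224 = -0.607905.
  Update: phi_21 = phi_11 - phi_22 phi_11 = 0.1424 - (-0.607905)(0.1424) = 0.228966.
Step k = 3:
  phi_33 = [rho(3) - phi_21 rho(2) - phi_22 rho(1)] / [1 - phi_21 rho(1) - phi_22 rho(2)]
    numerator   = -0.272 - (0.228966)(-0.5753) - (-0.607905)(0.1424) = -0.05371044
    denominator = 1 - (0.228966)(0.1424) - (-0.607905)(-0.5753) = 0.61766772
  phi_33 = -0.05371044 / 0.61766772 = -0.087.
Therefore phi_{33} = -0.0870.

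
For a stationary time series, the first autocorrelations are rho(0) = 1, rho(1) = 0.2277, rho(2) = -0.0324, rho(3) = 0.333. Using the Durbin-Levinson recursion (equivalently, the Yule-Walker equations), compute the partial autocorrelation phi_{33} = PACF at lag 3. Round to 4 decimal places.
\phi_{33} = 0.3841

The PACF at lag k is phi_{kk}, the last component of the solution
to the Yule-Walker system G_k phi = r_k where
  (G_k)_{ij} = rho(|i - j|), (r_k)_i = rho(i), i,j = 1..k.
Equivalently, Durbin-Levinson gives phi_{kk} iteratively:
  phi_{11} = rho(1)
  phi_{kk} = [rho(k) - sum_{j=1..k-1} phi_{k-1,j} rho(k-j)]
            / [1 - sum_{j=1..k-1} phi_{k-1,j} rho(j)],
  phi_{k,j} = phi_{k-1,j} - phi_{kk} phi_{k-1,k-j},  j = 1..k-1.
Step k = 1:
  phi_11 = rho(1) = 0.2277.
Step k = 2:
  phi_22 = [rho(2) - phi_11 rho(1)] / [1 - phi_11 rho(1)] = [-0.0324 - (0.2277)(0.2277)] / [1 - (0.2277)(0.2277)]
         = -0.08424729 / 0.94815271 = -0.088854.
  Update: phi_21 = phi_11 - phi_22 phi_11 = 0.2277 - (-0.088854)(0.2277) = 0.247932.
Step k = 3:
  phi_33 = [rho(3) - phi_21 rho(2) - phi_22 rho(1)] / [1 - phi_21 rho(1) - phi_22 rho(2)]
    numerator   = 0.333 - (0.247932)(-0.0324) - (-0.088854)(0.2277) = 0.36126509
    denominator = 1 - (0.247932)(0.2277) - (-0.088854)(-0.0324) = 0.94066699
  phi_33 = 0.36126509 / 0.94066699 = 0.3841.
Therefore phi_{33} = 0.3841.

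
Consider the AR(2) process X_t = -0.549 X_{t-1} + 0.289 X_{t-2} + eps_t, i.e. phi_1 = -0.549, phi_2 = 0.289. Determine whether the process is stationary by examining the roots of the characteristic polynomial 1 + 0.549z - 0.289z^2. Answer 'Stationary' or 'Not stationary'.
\text{Stationary}

The AR(p) characteristic polynomial is P(z) = 1 + 0.549z - 0.289z^2.
Stationarity requires all roots to lie outside the unit circle, i.e. |z| > 1 for every root.
Set 1 + (0.549) z + (-0.289) z^2 = 0, i.e. a z^2 + b z + c = 0 with a = -0.289, b = 0.549, c = 1.
Discriminant D = b^2 - 4ac = (0.549)^2 - 4*(-0.289)*1 = 0.301401 - (-1.156) = 1.457401.
D >= 0, so the roots are real: z = (-b +/- sqrt(D)) / (2a) = (-0.549 +/- 1.207229) / (-0.578).
  z_1 = (-0.549 + 1.207229) / (-0.578) = -1.1388,   |z_1| = 1.1388.
  z_2 = (-0.549 - 1.207229) / (-0.578) = 3.0385,   |z_2| = 3.0385.
Moduli of all roots: 1.1388, 3.0385.
All moduli strictly greater than 1? Yes.
Verdict: Stationary.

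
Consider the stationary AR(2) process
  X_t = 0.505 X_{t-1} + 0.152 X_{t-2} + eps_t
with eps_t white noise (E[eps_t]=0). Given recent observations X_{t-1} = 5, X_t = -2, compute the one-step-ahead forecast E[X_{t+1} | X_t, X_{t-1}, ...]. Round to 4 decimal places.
E[X_{t+1} \mid \mathcal F_t] = -0.2500

For an AR(p) model X_t = c + sum_i phi_i X_{t-i} + eps_t, the
one-step-ahead conditional mean is
  E[X_{t+1} | X_t, ...] = c + sum_i phi_i X_{t+1-i}.
Substitute known values:
  E[X_{t+1} | ...] = (0.505) * (-2) + (0.152) * (5)
                   = -0.2500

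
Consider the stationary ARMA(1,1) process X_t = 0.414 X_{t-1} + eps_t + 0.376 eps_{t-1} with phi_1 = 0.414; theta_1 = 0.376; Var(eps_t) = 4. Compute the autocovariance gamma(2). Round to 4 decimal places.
\gamma(2) = 1.8246

Multiply the model equation by X_{t-k} and take expectations. With theta_0 = psi_0 = 1 and psi_j the MA(infinity) weights, this gives
  gamma(k) - sum_i phi_i gamma(k-i) = c_k,
  c_k = sigma^2 * sum_{j=k..q} theta_j psi_{j-k}   (c_k = 0 for k > q),
using gamma(-m) = gamma(m).
psi-weights needed (psi_j = theta_j + sum_i phi_i psi_{j-i}):
  psi_1 = theta_1 + phi_1 = 0.376 + (0.414) = 0.79
Right-hand sides:
  c_0 = sigma^2 (1 + theta_1 psi_1) = 4 * (1 + (0.376)(0.79)) = 4 * 1.29704 = 5.18816
  c_1 = sigma^2 theta_1 = 4 * (0.376) = 1.504
  c_2 = 0
Equations for k = 0 and k = 1 (AR order 1):
  gamma(0) = phi_1 gamma(1) + c_0
  gamma(1) = phi_1 gamma(0) + c_1
Substituting the second into the first: gamma(0) (1 - phi_1^2) = c_0 + phi_1 c_1, so
  gamma(0) = (c_0 + phi_1 c_1) / (1 - phi_1^2) = (5.18816 + (0.414)(1.504)) / (1 - (0.414)^2) = 5.810816 / 0.828604 = 7.012778.
  gamma(1) = phi_1 gamma(0) + c_1 = (0.414)(7.012778) + (1.504) = 4.40729.
For k = 2 (> q): gamma(2) = phi_1 gamma(1) = (0.414)(4.40729) = 1.824618.
Therefore gamma(2) = 1.8246 (to 4 decimal places).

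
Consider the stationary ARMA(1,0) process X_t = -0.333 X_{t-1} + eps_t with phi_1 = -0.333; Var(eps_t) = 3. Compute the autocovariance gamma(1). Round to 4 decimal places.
\gamma(1) = -1.1236

Multiply the model equation by X_{t-k} and take expectations. With theta_0 = psi_0 = 1 and psi_j the MA(infinity) weights, this gives
  gamma(k) - sum_i phi_i gamma(k-i) = c_k,
  c_k = sigma^2 * sum_{j=k..q} theta_j psi_{j-k}   (c_k = 0 for k > q),
using gamma(-m) = gamma(m).
Pure AR (q = 0): c_0 = sigma^2 = 3, c_k = 0 for k >= 1.
Equations for k = 0 and k = 1 (AR order 1):
  gamma(0) = phi_1 gamma(1) + c_0
  gamma(1) = phi_1 gamma(0) + c_1
Substituting the second into the first: gamma(0) (1 - phi_1^2) = c_0 + phi_1 c_1, so
  gamma(0) = c_0 / (1 - phi_1^2) = 3 / (1 - (-0.333)^2) = 3 / 0.889111 = 3.374157.
  gamma(1) = phi_1 gamma(0) = (-0.333)(3.374157) = -1.123594.
Therefore gamma(1) = -1.1236 (to 4 decimal places).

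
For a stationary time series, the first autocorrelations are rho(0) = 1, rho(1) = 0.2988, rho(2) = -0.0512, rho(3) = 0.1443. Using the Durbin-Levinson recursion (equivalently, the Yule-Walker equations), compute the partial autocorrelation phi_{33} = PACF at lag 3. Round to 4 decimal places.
\phi_{33} = 0.2340

The PACF at lag k is phi_{kk}, the last component of the solution
to the Yule-Walker system G_k phi = r_k where
  (G_k)_{ij} = rho(|i - j|), (r_k)_i = rho(i), i,j = 1..k.
Equivalently, Durbin-Levinson gives phi_{kk} iteratively:
  phi_{11} = rho(1)
  phi_{kk} = [rho(k) - sum_{j=1..k-1} phi_{k-1,j} rho(k-j)]
            / [1 - sum_{j=1..k-1} phi_{k-1,j} rho(j)],
  phi_{k,j} = phi_{k-1,j} - phi_{kk} phi_{k-1,k-j},  j = 1..k-1.
Step k = 1:
  phi_11 = rho(1) = 0.2988.
Step k = 2:
  phi_22 = [rho(2) - phi_11 rho(1)] / [1 - phi_11 rho(1)] = [-0.0512 - (0.2988)(0.2988)] / [1 - (0.2988)(0.2988)]
         = -0.14048144 / 0.91071856 = -0.154253.
  Update: phi_21 = phi_11 - phi_22 phi_11 = 0.2988 - (-0.154253)(0.2988) = 0.344891.
Step k = 3:
  phi_33 = [rho(3) - phi_21 rho(2) - phi_22 rho(1)] / [1 - phi_21 rho(1) - phi_22 rho(2)]
    numerator   = 0.1443 - (0.344891)(-0.0512) - (-0.154253)(0.2988) = 0.20804933
    denominator = 1 - (0.344891)(0.2988) - (-0.154253)(-0.0512) = 0.88904882
  phi_33 = 0.20804933 / 0.88904882 = 0.234.
Therefore phi_{33} = 0.2340.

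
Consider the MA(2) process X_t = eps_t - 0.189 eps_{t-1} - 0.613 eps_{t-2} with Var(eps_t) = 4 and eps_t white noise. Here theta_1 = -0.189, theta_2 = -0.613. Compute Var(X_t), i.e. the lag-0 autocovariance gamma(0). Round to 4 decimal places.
\gamma(0) = 5.6460

For an MA(q) process X_t = eps_t + sum_i theta_i eps_{t-i} with
Var(eps_t) = sigma^2, the variance is
  gamma(0) = sigma^2 * (1 + sum_i theta_i^2).
  sum_i theta_i^2 = (-0.189)^2 + (-0.613)^2 = 0.035721 + 0.375769 = 0.41149.
  gamma(0) = 4 * (1 + 0.41149) = 4 * 1.41149 = 5.64596, which rounds to 5.6460.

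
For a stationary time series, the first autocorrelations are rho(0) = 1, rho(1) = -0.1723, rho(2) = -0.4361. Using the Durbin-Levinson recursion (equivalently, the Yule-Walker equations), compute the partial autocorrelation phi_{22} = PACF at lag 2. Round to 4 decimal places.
\phi_{22} = -0.4800

The PACF at lag k is phi_{kk}, the last component of the solution
to the Yule-Walker system G_k phi = r_k where
  (G_k)_{ij} = rho(|i - j|), (r_k)_i = rho(i), i,j = 1..k.
Equivalently, Durbin-Levinson gives phi_{kk} iteratively:
  phi_{11} = rho(1)
  phi_{kk} = [rho(k) - sum_{j=1..k-1} phi_{k-1,j} rho(k-j)]
            / [1 - sum_{j=1..k-1} phi_{k-1,j} rho(j)],
  phi_{k,j} = phi_{k-1,j} - phi_{kk} phi_{k-1,k-j},  j = 1..k-1.
Step k = 1:
  phi_11 = rho(1) = -0.1723.
Step k = 2:
  phi_22 = [rho(2) - phi_11 rho(1)] / [1 - phi_11 rho(1)] = [-0.4361 - (-0.1723)(-0.1723)] / [1 - (-0.1723)(-0.1723)]
         = -0.46578729 / 0.97031271 = -0.48.
Therefore phi_{22} = -0.4800.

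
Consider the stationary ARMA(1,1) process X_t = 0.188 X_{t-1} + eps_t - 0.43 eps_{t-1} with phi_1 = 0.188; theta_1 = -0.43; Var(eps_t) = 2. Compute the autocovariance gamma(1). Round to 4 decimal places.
\gamma(1) = -0.4612

Multiply the model equation by X_{t-k} and take expectations. With theta_0 = psi_0 = 1 and psi_j the MA(infinity) weights, this gives
  gamma(k) - sum_i phi_i gamma(k-i) = c_k,
  c_k = sigma^2 * sum_{j=k..q} theta_j psi_{j-k}   (c_k = 0 for k > q),
using gamma(-m) = gamma(m).
psi-weights needed (psi_j = theta_j + sum_i phi_i psi_{j-i}):
  psi_1 = theta_1 + phi_1 = -0.43 + (0.188) = -0.242
Right-hand sides:
  c_0 = sigma^2 (1 + theta_1 psi_1) = 2 * (1 + (-0.43)(-0.242)) = 2 * 1.10406 = 2.20812
  c_1 = sigma^2 theta_1 = 2 * (-0.43) = -0.86
  c_2 = 0
Equations for k = 0 and k = 1 (AR order 1):
  gamma(0) = phi_1 gamma(1) + c_0
  gamma(1) = phi_1 gamma(0) + c_1
Substituting the second into the first: gamma(0) (1 - phi_1^2) = c_0 + phi_1 c_1, so
  gamma(0) = (c_0 + phi_1 c_1) / (1 - phi_1^2) = (2.20812 + (0.188)(-0.86)) / (1 - (0.188)^2) = 2.04644 / 0.964656 = 2.121419.
  gamma(1) = phi_1 gamma(0) + c_1 = (0.188)(2.121419) + (-0.86) = -0.461173.
Therefore gamma(1) = -0.4612 (to 4 decimal places).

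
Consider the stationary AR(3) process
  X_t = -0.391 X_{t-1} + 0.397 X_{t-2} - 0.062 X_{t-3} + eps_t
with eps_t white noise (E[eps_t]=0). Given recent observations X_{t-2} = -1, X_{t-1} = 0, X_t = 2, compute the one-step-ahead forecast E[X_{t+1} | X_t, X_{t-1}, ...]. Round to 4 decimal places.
E[X_{t+1} \mid \mathcal F_t] = -0.7200

For an AR(p) model X_t = c + sum_i phi_i X_{t-i} + eps_t, the
one-step-ahead conditional mean is
  E[X_{t+1} | X_t, ...] = c + sum_i phi_i X_{t+1-i}.
Substitute known values:
  E[X_{t+1} | ...] = (-0.391) * (2) + (0.397) * (0) + (-0.062) * (-1)
                   = -0.7200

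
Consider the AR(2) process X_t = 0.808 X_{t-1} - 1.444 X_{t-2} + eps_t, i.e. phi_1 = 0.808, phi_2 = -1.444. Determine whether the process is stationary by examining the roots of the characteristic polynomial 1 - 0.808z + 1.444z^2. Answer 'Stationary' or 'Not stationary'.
\text{Not stationary}

The AR(p) characteristic polynomial is P(z) = 1 - 0.808z + 1.444z^2.
Stationarity requires all roots to lie outside the unit circle, i.e. |z| > 1 for every root.
Set 1 + (-0.808) z + (1.444) z^2 = 0, i.e. a z^2 + b z + c = 0 with a = 1.444, b = -0.808, c = 1.
Discriminant D = b^2 - 4ac = (-0.808)^2 - 4*(1.444)*1 = 0.652864 - (5.776) = -5.123136.
D < 0, so the roots are the complex-conjugate pair z = (-b +/- i sqrt(-D)) / (2a) = 0.2798 +/- 0.7837i.
For a conjugate pair |z|^2 = z * conj(z) = (product of roots) = c/a = 1/(1.444) = 0.692521, so |z| = sqrt(0.692521) = 0.8322 for both roots.
Moduli of all roots: 0.8322, 0.8322.
All moduli strictly greater than 1? No.
Verdict: Not stationary.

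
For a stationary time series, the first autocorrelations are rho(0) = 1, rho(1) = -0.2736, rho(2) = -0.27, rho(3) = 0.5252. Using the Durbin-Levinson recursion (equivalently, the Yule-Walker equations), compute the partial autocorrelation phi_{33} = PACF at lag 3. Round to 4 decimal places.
\phi_{33} = 0.4040

The PACF at lag k is phi_{kk}, the last component of the solution
to the Yule-Walker system G_k phi = r_k where
  (G_k)_{ij} = rho(|i - j|), (r_k)_i = rho(i), i,j = 1..k.
Equivalently, Durbin-Levinson gives phi_{kk} iteratively:
  phi_{11} = rho(1)
  phi_{kk} = [rho(k) - sum_{j=1..k-1} phi_{k-1,j} rho(k-j)]
            / [1 - sum_{j=1..k-1} phi_{k-1,j} rho(j)],
  phi_{k,j} = phi_{k-1,j} - phi_{kk} phi_{k-1,k-j},  j = 1..k-1.
Step k = 1:
  phi_11 = rho(1) = -0.2736.
Step k = 2:
  phi_22 = [rho(2) - phi_11 rho(1)] / [1 - phi_11 rho(1)] = [-0.27 - (-0.2736)(-0.2736)] / [1 - (-0.2736)(-0.2736)]
         = -0.34485696 / 0.92514304 = -0.372761.
  Update: phi_21 = phi_11 - phi_22 phi_11 = -0.2736 - (-0.372761)(-0.2736) = -0.375587.
Step k = 3:
  phi_33 = [rho(3) - phi_21 rho(2) - phi_22 rho(1)] / [1 - phi_21 rho(1) - phi_22 rho(2)]
    numerator   = 0.5252 - (-0.375587)(-0.27) - (-0.372761)(-0.2736) = 0.3218041
    denominator = 1 - (-0.375587)(-0.2736) - (-0.372761)(-0.27) = 0.79659392
  phi_33 = 0.3218041 / 0.79659392 = 0.404.
Therefore phi_{33} = 0.4040.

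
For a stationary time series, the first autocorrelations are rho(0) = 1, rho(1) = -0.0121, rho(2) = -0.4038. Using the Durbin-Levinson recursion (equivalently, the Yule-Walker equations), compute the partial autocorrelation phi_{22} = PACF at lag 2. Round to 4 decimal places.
\phi_{22} = -0.4040

The PACF at lag k is phi_{kk}, the last component of the solution
to the Yule-Walker system G_k phi = r_k where
  (G_k)_{ij} = rho(|i - j|), (r_k)_i = rho(i), i,j = 1..k.
Equivalently, Durbin-Levinson gives phi_{kk} iteratively:
  phi_{11} = rho(1)
  phi_{kk} = [rho(k) - sum_{j=1..k-1} phi_{k-1,j} rho(k-j)]
            / [1 - sum_{j=1..k-1} phi_{k-1,j} rho(j)],
  phi_{k,j} = phi_{k-1,j} - phi_{kk} phi_{k-1,k-j},  j = 1..k-1.
Step k = 1:
  phi_11 = rho(1) = -0.0121.
Step k = 2:
  phi_22 = [rho(2) - phi_11 rho(1)] / [1 - phi_11 rho(1)] = [-0.4038 - (-0.0121)(-0.0121)] / [1 - (-0.0121)(-0.0121)]
         = -0.40394641 / 0.99985359 = -0.404.
Therefore phi_{22} = -0.4040.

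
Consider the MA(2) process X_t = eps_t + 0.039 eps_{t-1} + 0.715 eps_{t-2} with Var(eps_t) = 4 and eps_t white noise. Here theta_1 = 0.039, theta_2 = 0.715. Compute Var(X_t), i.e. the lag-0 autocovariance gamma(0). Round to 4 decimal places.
\gamma(0) = 6.0510

For an MA(q) process X_t = eps_t + sum_i theta_i eps_{t-i} with
Var(eps_t) = sigma^2, the variance is
  gamma(0) = sigma^2 * (1 + sum_i theta_i^2).
  sum_i theta_i^2 = (0.039)^2 + (0.715)^2 = 0.001521 + 0.511225 = 0.512746.
  gamma(0) = 4 * (1 + 0.512746) = 4 * 1.512746 = 6.050984, which rounds to 6.0510.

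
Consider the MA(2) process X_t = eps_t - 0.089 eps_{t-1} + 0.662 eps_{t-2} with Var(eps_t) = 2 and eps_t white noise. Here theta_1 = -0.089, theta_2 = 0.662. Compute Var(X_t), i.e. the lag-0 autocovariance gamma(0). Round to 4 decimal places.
\gamma(0) = 2.8923

For an MA(q) process X_t = eps_t + sum_i theta_i eps_{t-i} with
Var(eps_t) = sigma^2, the variance is
  gamma(0) = sigma^2 * (1 + sum_i theta_i^2).
  sum_i theta_i^2 = (-0.089)^2 + (0.662)^2 = 0.007921 + 0.438244 = 0.446165.
  gamma(0) = 2 * (1 + 0.446165) = 2 * 1.446165 = 2.89233, which rounds to 2.8923.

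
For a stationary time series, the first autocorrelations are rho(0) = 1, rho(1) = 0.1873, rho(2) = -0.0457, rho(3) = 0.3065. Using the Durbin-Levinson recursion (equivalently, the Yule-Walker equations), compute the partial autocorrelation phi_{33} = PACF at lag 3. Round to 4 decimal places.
\phi_{33} = 0.3459

The PACF at lag k is phi_{kk}, the last component of the solution
to the Yule-Walker system G_k phi = r_k where
  (G_k)_{ij} = rho(|i - j|), (r_k)_i = rho(i), i,j = 1..k.
Equivalently, Durbin-Levinson gives phi_{kk} iteratively:
  phi_{11} = rho(1)
  phi_{kk} = [rho(k) - sum_{j=1..k-1} phi_{k-1,j} rho(k-j)]
            / [1 - sum_{j=1..k-1} phi_{k-1,j} rho(j)],
  phi_{k,j} = phi_{k-1,j} - phi_{kk} phi_{k-1,k-j},  j = 1..k-1.
Step k = 1:
  phi_11 = rho(1) = 0.1873.
Step k = 2:
  phi_22 = [rho(2) - phi_11 rho(1)] / [1 - phi_11 rho(1)] = [-0.0457 - (0.1873)(0.1873)] / [1 - (0.1873)(0.1873)]
         = -0.08078129 / 0.96491871 = -0.083718.
  Update: phi_21 = phi_11 - phi_22 phi_11 = 0.1873 - (-0.083718)(0.1873) = 0.20298.
Step k = 3:
  phi_33 = [rho(3) - phi_21 rho(2) - phi_22 rho(1)] / [1 - phi_21 rho(1) - phi_22 rho(2)]
    numerator   = 0.3065 - (0.20298)(-0.0457) - (-0.083718)(0.1873) = 0.33145663
    denominator = 1 - (0.20298)(0.1873) - (-0.083718)(-0.0457) = 0.95815584
  phi_33 = 0.33145663 / 0.95815584 = 0.3459.
Therefore phi_{33} = 0.3459.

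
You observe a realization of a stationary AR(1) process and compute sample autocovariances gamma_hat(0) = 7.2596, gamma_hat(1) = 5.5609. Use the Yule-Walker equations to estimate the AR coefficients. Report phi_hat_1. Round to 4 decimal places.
\hat\phi_{1} = 0.7660

The Yule-Walker equations for an AR(p) process read, in matrix form,
  Gamma_p phi = r_p,   with   (Gamma_p)_{ij} = gamma(|i - j|),
                       (r_p)_i = gamma(i),   i,j = 1..p.
Substitute the sample gammas (Toeplitz matrix and right-hand side of size 1):
  Gamma_p = [[7.2596]]
  r_p     = [5.5609]
With p = 1 this is the single equation gamma(0) phi_1 = gamma(1):
  phi_hat_1 = gamma(1) / gamma(0) = 5.5609 / 7.2596 = 0.7660.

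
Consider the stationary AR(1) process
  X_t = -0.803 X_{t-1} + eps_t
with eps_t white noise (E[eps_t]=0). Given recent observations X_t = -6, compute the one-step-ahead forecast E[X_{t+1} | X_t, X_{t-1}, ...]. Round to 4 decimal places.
E[X_{t+1} \mid \mathcal F_t] = 4.8180

For an AR(p) model X_t = c + sum_i phi_i X_{t-i} + eps_t, the
one-step-ahead conditional mean is
  E[X_{t+1} | X_t, ...] = c + sum_i phi_i X_{t+1-i}.
Substitute known values:
  E[X_{t+1} | ...] = (-0.803) * (-6)
                   = 4.8180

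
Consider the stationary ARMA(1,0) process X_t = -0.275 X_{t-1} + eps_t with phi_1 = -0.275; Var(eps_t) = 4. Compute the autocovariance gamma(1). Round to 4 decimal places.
\gamma(1) = -1.1900

Multiply the model equation by X_{t-k} and take expectations. With theta_0 = psi_0 = 1 and psi_j the MA(infinity) weights, this gives
  gamma(k) - sum_i phi_i gamma(k-i) = c_k,
  c_k = sigma^2 * sum_{j=k..q} theta_j psi_{j-k}   (c_k = 0 for k > q),
using gamma(-m) = gamma(m).
Pure AR (q = 0): c_0 = sigma^2 = 4, c_k = 0 for k >= 1.
Equations for k = 0 and k = 1 (AR order 1):
  gamma(0) = phi_1 gamma(1) + c_0
  gamma(1) = phi_1 gamma(0) + c_1
Substituting the second into the first: gamma(0) (1 - phi_1^2) = c_0 + phi_1 c_1, so
  gamma(0) = c_0 / (1 - phi_1^2) = 4 / (1 - (-0.275)^2) = 4 / 0.924375 = 4.327248.
  gamma(1) = phi_1 gamma(0) = (-0.275)(4.327248) = -1.189993.
Therefore gamma(1) = -1.1900 (to 4 decimal places).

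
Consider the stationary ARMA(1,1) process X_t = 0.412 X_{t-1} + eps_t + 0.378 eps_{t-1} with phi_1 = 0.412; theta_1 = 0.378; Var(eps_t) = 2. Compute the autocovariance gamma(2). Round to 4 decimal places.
\gamma(2) = 0.9062

Multiply the model equation by X_{t-k} and take expectations. With theta_0 = psi_0 = 1 and psi_j the MA(infinity) weights, this gives
  gamma(k) - sum_i phi_i gamma(k-i) = c_k,
  c_k = sigma^2 * sum_{j=k..q} theta_j psi_{j-k}   (c_k = 0 for k > q),
using gamma(-m) = gamma(m).
psi-weights needed (psi_j = theta_j + sum_i phi_i psi_{j-i}):
  psi_1 = theta_1 + phi_1 = 0.378 + (0.412) = 0.79
Right-hand sides:
  c_0 = sigma^2 (1 + theta_1 psi_1) = 2 * (1 + (0.378)(0.79)) = 2 * 1.29862 = 2.59724
  c_1 = sigma^2 theta_1 = 2 * (0.378) = 0.756
  c_2 = 0
Equations for k = 0 and k = 1 (AR order 1):
  gamma(0) = phi_1 gamma(1) + c_0
  gamma(1) = phi_1 gamma(0) + c_1
Substituting the second into the first: gamma(0) (1 - phi_1^2) = c_0 + phi_1 c_1, so
  gamma(0) = (c_0 + phi_1 c_1) / (1 - phi_1^2) = (2.59724 + (0.412)(0.756)) / (1 - (0.412)^2) = 2.908712 / 0.830256 = 3.503392.
  gamma(1) = phi_1 gamma(0) + c_1 = (0.412)(3.503392) + (0.756) = 2.199397.
For k = 2 (> q): gamma(2) = phi_1 gamma(1) = (0.412)(2.199397) = 0.906152.
Therefore gamma(2) = 0.9062 (to 4 decimal places).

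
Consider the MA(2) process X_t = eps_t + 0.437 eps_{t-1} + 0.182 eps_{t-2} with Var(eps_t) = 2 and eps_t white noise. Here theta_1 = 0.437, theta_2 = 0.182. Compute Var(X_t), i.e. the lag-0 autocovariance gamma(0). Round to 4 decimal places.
\gamma(0) = 2.4482

For an MA(q) process X_t = eps_t + sum_i theta_i eps_{t-i} with
Var(eps_t) = sigma^2, the variance is
  gamma(0) = sigma^2 * (1 + sum_i theta_i^2).
  sum_i theta_i^2 = (0.437)^2 + (0.182)^2 = 0.190969 + 0.033124 = 0.224093.
  gamma(0) = 2 * (1 + 0.224093) = 2 * 1.224093 = 2.448186, which rounds to 2.4482.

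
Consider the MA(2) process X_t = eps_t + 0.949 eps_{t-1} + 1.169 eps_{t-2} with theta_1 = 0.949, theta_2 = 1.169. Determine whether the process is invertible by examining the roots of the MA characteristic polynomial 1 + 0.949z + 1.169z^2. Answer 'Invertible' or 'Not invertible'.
\text{Not invertible}

The MA(q) characteristic polynomial is P(z) = 1 + 0.949z + 1.169z^2.
Invertibility requires all roots to lie outside the unit circle, i.e. |z| > 1 for every root.
Set 1 + (0.949) z + (1.169) z^2 = 0, i.e. a z^2 + b z + c = 0 with a = 1.169, b = 0.949, c = 1.
Discriminant D = b^2 - 4ac = (0.949)^2 - 4*(1.169)*1 = 0.900601 - (4.676) = -3.775399.
D < 0, so the roots are the complex-conjugate pair z = (-b +/- i sqrt(-D)) / (2a) = -0.4059 +/- 0.8311i.
For a conjugate pair |z|^2 = z * conj(z) = (product of roots) = c/a = 1/(1.169) = 0.855432, so |z| = sqrt(0.855432) = 0.9249 for both roots.
Moduli of all roots: 0.9249, 0.9249.
All moduli strictly greater than 1? No.
Verdict: Not invertible.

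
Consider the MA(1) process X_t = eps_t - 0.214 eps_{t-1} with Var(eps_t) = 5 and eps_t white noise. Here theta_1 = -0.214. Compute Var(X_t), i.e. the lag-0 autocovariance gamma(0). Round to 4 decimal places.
\gamma(0) = 5.2290

For an MA(q) process X_t = eps_t + sum_i theta_i eps_{t-i} with
Var(eps_t) = sigma^2, the variance is
  gamma(0) = sigma^2 * (1 + sum_i theta_i^2).
  sum_i theta_i^2 = (-0.214)^2 = 0.045796.
  gamma(0) = 5 * (1 + 0.045796) = 5 * 1.045796 = 5.22898, which rounds to 5.2290.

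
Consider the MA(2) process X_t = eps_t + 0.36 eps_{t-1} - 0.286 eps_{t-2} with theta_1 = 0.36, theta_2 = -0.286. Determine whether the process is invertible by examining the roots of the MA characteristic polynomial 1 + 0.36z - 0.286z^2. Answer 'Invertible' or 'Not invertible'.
\text{Invertible}

The MA(q) characteristic polynomial is P(z) = 1 + 0.36z - 0.286z^2.
Invertibility requires all roots to lie outside the unit circle, i.e. |z| > 1 for every root.
Set 1 + (0.36) z + (-0.286) z^2 = 0, i.e. a z^2 + b z + c = 0 with a = -0.286, b = 0.36, c = 1.
Discriminant D = b^2 - 4ac = (0.36)^2 - 4*(-0.286)*1 = 0.1296 - (-1.144) = 1.2736.
D >= 0, so the roots are real: z = (-b +/- sqrt(D)) / (2a) = (-0.36 +/- 1.128539) / (-0.572).
  z_1 = (-0.36 + 1.128539) / (-0.572) = -1.3436,   |z_1| = 1.3436.
  z_2 = (-0.36 - 1.128539) / (-0.572) = 2.6023,   |z_2| = 2.6023.
Moduli of all roots: 1.3436, 2.6023.
All moduli strictly greater than 1? Yes.
Verdict: Invertible.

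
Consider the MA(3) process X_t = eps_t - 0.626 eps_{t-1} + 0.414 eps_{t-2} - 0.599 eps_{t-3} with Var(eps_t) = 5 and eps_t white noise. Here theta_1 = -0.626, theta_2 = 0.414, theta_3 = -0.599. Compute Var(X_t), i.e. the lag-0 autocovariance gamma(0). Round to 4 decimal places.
\gamma(0) = 9.6104

For an MA(q) process X_t = eps_t + sum_i theta_i eps_{t-i} with
Var(eps_t) = sigma^2, the variance is
  gamma(0) = sigma^2 * (1 + sum_i theta_i^2).
  sum_i theta_i^2 = (-0.626)^2 + (0.414)^2 + (-0.599)^2 = 0.391876 + 0.171396 + 0.358801 = 0.922073.
  gamma(0) = 5 * (1 + 0.922073) = 5 * 1.922073 = 9.610365, which rounds to 9.6104.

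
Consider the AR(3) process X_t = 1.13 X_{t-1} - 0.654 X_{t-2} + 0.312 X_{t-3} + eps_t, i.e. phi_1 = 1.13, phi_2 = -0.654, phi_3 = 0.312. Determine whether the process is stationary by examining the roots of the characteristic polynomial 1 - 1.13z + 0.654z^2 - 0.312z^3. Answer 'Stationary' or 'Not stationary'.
\text{Stationary}

The AR(p) characteristic polynomial is P(z) = 1 - 1.13z + 0.654z^2 - 0.312z^3.
Stationarity requires all roots to lie outside the unit circle, i.e. |z| > 1 for every root.
Degree 3: look for a simple real root z0 first, then factor out (1 - z/z0) and solve the remaining quadratic.
Testing z0 = 1.25: P(1.25) = 1 + (-1.13)(1.25) + (0.654)(1.25)^2 + (-0.312)(1.25)^3
  = 1 + (-1.4125) + (1.021875) + (-0.609375) = 0.  So z_0 = 1.25 is a root, |z_0| = 1.25.
Divide out the factor (1 - 0.8 z) = (1 - z/z0) (since 1/z0 = 0.8):
  P(z) = (1 - 0.8 z)(1 + (-0.33) z + (0.39) z^2)
  [check: z-coef -0.33 - (0.8) = -1.13; z^2-coef 0.39 - (0.8)(-0.33) = 0.654; z^3-coef -(0.8)(0.39) = -0.312.]
Remaining roots from the quadratic factor 1 + (-0.33) z + (0.39) z^2:
  Set 1 + (-0.33) z + (0.39) z^2 = 0, i.e. a z^2 + b z + c = 0 with a = 0.39, b = -0.33, c = 1.
  Discriminant D = b^2 - 4ac = (-0.33)^2 - 4*(0.39)*1 = 0.1089 - (1.56) = -1.4511.
  D < 0, so the roots are the complex-conjugate pair z = (-b +/- i sqrt(-D)) / (2a) = 0.4231 +/- 1.5444i.
  For a conjugate pair |z|^2 = z * conj(z) = (product of roots) = c/a = 1/(0.39) = 2.564103, so |z| = sqrt(2.564103) = 1.6013 for both roots.
Moduli of all roots: 1.2500, 1.6013, 1.6013.
All moduli strictly greater than 1? Yes.
Verdict: Stationary.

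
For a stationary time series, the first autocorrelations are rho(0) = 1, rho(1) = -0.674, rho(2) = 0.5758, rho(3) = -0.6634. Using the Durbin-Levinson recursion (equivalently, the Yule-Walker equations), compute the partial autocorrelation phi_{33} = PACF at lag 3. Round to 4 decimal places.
\phi_{33} = -0.4081

The PACF at lag k is phi_{kk}, the last component of the solution
to the Yule-Walker system G_k phi = r_k where
  (G_k)_{ij} = rho(|i - j|), (r_k)_i = rho(i), i,j = 1..k.
Equivalently, Durbin-Levinson gives phi_{kk} iteratively:
  phi_{11} = rho(1)
  phi_{kk} = [rho(k) - sum_{j=1..k-1} phi_{k-1,j} rho(k-j)]
            / [1 - sum_{j=1..k-1} phi_{k-1,j} rho(j)],
  phi_{k,j} = phi_{k-1,j} - phi_{kk} phi_{k-1,k-j},  j = 1..k-1.
Step k = 1:
  phi_11 = rho(1) = -0.674.
Step k = 2:
  phi_22 = [rho(2) - phi_11 rho(1)] / [1 - phi_11 rho(1)] = [0.5758 - (-0.674)(-0.674)] / [1 - (-0.674)(-0.674)]
         = 0.121524 / 0.545724 = 0.222684.
  Update: phi_21 = phi_11 - phi_22 phi_11 = -0.674 - (0.222684)(-0.674) = -0.523911.
Step k = 3:
  phi_33 = [rho(3) - phi_21 rho(2) - phi_22 rho(1)] / [1 - phi_21 rho(1) - phi_22 rho(2)]
    numerator   = -0.6634 - (-0.523911)(0.5758) - (0.222684)(-0.674) = -0.21164304
    denominator = 1 - (-0.523911)(-0.674) - (0.222684)(0.5758) = 0.51866255
  phi_33 = -0.21164304 / 0.51866255 = -0.4081.
Therefore phi_{33} = -0.4081.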